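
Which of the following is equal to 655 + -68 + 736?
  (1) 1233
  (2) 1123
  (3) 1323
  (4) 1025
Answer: 3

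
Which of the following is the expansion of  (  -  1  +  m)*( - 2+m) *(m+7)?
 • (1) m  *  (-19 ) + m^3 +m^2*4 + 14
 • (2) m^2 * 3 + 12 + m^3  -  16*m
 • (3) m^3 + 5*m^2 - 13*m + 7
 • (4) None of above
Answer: 1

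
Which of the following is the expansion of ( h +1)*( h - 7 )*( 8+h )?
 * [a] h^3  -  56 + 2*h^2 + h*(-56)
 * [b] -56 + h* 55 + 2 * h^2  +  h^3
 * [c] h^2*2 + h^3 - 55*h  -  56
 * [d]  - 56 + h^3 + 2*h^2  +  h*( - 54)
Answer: c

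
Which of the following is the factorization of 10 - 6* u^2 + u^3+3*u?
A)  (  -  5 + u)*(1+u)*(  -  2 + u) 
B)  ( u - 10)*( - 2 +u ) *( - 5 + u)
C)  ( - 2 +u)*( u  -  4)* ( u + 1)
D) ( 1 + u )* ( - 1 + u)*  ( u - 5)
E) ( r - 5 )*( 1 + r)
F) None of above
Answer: A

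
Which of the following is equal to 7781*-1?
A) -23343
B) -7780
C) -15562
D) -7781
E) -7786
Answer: D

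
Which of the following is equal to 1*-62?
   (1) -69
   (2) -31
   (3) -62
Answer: 3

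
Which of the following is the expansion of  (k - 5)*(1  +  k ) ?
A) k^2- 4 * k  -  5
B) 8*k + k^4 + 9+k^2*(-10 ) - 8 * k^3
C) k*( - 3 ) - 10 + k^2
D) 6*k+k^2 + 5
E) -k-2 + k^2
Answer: A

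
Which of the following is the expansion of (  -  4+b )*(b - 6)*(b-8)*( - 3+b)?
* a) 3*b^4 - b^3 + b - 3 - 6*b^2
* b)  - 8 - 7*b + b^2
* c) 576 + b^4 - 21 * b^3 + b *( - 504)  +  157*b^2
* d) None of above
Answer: d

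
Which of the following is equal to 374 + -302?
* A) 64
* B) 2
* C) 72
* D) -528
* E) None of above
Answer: C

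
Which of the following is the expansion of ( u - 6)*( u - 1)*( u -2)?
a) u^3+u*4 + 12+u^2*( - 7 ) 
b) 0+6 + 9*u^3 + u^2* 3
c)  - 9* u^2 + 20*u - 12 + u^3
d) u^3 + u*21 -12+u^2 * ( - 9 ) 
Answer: c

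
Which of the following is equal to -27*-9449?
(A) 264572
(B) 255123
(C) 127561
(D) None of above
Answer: B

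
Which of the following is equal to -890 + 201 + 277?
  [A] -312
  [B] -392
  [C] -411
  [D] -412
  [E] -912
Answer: D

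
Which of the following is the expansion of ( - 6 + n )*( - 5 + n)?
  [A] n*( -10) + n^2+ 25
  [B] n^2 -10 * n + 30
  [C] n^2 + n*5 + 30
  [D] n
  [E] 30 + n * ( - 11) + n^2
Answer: E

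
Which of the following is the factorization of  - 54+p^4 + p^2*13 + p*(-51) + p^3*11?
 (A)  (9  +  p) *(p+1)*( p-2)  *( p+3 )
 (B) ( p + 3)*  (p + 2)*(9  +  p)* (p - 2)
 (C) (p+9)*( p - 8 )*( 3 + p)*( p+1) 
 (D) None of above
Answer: A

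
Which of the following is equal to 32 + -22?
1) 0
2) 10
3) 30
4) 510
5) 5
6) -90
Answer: 2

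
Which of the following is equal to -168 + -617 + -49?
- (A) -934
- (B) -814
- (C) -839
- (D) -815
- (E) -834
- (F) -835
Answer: E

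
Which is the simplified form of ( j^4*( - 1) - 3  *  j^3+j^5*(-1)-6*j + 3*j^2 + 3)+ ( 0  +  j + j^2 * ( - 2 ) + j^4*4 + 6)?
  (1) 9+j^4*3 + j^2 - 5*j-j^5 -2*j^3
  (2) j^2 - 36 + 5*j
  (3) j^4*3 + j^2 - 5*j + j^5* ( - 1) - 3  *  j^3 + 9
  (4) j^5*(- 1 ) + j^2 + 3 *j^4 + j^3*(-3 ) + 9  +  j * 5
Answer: 3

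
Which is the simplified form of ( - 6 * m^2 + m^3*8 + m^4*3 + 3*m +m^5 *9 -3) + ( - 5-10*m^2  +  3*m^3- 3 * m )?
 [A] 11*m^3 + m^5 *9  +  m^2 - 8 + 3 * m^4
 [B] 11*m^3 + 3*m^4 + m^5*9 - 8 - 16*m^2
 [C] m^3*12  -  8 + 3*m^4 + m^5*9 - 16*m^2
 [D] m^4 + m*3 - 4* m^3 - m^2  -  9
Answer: B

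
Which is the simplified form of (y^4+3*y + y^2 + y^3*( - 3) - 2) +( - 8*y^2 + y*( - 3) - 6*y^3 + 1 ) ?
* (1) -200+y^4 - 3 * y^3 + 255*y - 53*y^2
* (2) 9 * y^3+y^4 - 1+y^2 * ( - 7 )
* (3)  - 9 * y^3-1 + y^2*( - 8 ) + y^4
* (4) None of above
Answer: 4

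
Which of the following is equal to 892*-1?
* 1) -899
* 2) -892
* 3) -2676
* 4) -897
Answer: 2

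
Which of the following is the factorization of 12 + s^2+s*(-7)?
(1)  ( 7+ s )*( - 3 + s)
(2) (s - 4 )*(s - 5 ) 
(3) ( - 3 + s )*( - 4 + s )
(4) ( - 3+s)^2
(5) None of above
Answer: 3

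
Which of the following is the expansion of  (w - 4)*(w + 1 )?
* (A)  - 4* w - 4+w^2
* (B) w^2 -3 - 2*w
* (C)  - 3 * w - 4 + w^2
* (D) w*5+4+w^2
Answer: C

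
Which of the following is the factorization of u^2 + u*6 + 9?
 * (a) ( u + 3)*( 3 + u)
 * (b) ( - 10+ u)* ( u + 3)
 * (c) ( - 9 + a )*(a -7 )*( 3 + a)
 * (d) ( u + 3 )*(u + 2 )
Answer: a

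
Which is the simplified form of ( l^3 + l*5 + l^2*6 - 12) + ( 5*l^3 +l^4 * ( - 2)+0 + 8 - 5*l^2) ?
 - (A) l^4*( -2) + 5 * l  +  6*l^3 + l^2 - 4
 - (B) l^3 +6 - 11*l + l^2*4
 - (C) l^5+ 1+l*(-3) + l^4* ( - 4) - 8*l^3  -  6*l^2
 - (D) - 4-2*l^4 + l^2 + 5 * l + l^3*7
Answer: A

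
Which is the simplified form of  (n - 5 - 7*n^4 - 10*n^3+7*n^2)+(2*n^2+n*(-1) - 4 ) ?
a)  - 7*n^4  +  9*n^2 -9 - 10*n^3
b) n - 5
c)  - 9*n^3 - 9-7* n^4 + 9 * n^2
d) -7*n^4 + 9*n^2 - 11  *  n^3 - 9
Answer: a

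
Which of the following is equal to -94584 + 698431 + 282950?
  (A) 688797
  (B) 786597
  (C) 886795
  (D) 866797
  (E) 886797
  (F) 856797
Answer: E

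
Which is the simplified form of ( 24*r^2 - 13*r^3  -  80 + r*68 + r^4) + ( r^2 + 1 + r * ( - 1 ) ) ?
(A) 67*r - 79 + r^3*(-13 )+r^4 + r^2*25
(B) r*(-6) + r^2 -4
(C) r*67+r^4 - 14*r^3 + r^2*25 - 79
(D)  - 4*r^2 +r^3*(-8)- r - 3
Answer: A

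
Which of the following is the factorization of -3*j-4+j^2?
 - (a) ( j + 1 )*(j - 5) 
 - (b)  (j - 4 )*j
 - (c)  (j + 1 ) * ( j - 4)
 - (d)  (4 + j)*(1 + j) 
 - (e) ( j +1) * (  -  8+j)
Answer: c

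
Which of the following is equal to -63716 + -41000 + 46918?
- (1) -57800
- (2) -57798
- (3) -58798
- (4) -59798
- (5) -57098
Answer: 2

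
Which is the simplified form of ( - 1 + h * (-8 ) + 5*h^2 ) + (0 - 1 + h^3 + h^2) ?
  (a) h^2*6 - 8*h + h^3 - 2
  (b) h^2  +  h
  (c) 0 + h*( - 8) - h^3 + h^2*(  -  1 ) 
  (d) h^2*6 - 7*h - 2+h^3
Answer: a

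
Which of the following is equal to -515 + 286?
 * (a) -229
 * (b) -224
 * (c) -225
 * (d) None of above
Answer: a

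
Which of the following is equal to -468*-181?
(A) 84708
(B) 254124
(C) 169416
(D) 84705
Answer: A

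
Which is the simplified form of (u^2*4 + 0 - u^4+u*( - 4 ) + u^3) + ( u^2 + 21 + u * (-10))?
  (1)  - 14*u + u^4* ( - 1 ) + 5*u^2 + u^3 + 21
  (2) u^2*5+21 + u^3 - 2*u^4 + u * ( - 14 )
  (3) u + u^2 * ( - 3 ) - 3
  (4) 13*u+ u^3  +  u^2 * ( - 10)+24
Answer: 1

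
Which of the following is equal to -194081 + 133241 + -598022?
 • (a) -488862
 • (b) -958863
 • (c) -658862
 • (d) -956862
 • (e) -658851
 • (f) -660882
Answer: c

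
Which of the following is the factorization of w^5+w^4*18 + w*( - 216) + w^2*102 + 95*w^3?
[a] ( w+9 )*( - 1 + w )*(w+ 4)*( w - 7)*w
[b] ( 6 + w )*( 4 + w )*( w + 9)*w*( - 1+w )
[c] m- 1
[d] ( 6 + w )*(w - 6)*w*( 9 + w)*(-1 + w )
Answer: b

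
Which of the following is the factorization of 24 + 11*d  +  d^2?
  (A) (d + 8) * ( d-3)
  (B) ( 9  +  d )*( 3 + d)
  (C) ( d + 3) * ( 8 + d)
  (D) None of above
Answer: C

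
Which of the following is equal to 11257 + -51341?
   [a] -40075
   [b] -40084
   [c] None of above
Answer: b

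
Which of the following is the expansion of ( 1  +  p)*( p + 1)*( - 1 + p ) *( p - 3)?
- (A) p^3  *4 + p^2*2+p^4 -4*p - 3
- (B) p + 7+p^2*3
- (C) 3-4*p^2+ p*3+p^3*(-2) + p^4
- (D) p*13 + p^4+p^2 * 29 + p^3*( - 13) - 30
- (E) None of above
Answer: E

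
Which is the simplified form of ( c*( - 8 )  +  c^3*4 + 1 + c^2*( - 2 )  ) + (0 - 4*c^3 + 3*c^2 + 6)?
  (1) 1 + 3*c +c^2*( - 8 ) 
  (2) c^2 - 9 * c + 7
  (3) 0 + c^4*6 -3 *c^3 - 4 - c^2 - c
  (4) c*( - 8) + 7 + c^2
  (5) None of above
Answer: 4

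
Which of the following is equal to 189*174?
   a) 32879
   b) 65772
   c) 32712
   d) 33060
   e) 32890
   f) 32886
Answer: f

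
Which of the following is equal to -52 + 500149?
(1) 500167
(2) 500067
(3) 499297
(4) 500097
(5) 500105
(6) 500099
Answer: 4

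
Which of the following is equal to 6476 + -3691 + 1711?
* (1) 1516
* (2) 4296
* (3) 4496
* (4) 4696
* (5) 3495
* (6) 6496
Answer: 3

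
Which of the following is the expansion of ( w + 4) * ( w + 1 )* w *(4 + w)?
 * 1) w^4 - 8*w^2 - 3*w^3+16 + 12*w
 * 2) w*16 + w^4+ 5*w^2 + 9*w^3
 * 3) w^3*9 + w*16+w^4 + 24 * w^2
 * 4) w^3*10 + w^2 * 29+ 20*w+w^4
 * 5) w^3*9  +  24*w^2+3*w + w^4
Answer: 3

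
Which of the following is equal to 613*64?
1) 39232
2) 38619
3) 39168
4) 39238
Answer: 1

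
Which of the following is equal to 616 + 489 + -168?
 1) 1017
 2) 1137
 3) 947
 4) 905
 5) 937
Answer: 5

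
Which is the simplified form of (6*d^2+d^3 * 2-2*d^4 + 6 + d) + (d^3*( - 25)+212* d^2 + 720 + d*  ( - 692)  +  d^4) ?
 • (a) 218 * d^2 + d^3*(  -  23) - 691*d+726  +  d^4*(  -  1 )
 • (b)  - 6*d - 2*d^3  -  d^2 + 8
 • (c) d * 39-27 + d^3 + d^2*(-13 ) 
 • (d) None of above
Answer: a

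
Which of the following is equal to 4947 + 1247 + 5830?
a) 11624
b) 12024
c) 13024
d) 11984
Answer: b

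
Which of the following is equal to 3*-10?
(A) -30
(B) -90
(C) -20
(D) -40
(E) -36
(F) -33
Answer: A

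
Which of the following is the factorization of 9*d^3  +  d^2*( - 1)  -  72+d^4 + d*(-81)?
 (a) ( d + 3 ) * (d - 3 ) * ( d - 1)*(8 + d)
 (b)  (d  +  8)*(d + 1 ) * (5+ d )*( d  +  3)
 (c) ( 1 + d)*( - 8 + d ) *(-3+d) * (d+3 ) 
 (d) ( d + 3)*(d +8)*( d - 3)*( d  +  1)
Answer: d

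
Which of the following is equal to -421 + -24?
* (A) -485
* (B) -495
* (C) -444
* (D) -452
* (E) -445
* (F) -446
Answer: E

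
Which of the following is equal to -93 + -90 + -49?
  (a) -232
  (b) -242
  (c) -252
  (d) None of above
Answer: a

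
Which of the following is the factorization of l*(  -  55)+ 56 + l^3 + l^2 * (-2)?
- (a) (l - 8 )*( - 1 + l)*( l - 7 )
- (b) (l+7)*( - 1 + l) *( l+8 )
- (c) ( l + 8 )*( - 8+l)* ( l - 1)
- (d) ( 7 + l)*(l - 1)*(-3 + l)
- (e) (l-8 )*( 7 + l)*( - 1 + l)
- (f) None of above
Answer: e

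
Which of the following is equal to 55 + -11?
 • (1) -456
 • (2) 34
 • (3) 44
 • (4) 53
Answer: 3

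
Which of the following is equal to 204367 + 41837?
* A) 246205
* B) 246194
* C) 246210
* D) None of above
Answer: D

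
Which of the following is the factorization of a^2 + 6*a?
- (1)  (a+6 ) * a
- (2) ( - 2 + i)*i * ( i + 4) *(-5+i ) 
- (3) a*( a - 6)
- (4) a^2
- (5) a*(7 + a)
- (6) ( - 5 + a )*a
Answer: 1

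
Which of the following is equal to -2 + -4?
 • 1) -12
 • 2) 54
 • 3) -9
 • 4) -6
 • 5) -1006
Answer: 4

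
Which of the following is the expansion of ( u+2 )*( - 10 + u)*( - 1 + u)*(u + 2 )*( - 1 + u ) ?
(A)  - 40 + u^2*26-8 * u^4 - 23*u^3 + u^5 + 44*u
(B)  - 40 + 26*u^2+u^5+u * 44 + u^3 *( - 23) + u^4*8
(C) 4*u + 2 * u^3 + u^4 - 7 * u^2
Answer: A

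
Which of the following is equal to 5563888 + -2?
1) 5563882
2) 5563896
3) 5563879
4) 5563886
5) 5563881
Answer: 4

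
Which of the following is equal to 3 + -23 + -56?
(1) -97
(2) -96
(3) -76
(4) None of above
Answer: 3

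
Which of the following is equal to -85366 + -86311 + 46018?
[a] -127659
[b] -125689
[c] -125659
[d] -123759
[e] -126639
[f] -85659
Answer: c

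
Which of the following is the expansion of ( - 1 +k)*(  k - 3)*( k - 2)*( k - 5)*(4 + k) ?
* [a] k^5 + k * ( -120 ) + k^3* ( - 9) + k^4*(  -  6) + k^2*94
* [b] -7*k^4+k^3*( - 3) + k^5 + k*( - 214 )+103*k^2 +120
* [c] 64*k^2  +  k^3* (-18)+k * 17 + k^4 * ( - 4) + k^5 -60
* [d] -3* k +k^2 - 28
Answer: b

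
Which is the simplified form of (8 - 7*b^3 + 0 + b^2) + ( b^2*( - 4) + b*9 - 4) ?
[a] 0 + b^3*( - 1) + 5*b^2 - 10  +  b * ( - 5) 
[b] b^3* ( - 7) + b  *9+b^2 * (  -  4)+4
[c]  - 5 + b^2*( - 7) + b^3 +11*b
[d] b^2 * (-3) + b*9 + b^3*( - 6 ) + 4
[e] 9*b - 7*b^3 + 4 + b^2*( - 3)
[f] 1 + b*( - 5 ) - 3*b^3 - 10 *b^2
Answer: e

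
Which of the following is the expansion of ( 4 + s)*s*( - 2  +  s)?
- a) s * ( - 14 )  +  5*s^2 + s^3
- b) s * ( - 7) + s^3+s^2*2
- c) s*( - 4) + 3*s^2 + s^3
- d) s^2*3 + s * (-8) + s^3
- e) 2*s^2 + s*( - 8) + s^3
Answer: e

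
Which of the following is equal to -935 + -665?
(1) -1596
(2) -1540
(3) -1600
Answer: 3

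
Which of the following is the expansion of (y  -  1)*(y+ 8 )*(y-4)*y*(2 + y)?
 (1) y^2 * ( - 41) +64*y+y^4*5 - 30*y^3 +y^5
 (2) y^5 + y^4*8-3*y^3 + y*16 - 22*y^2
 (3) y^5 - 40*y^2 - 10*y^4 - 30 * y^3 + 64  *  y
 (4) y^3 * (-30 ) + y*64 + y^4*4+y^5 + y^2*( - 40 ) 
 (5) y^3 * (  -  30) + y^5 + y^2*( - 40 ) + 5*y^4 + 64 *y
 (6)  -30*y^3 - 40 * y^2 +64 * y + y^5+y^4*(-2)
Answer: 5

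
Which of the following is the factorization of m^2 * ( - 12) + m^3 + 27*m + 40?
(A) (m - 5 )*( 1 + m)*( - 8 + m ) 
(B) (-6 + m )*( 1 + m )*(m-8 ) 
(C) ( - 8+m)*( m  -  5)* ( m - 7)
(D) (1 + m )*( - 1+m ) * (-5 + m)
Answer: A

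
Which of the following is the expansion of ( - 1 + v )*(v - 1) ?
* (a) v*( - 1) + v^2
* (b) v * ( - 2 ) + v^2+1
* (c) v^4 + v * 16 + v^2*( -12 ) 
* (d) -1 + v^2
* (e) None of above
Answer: b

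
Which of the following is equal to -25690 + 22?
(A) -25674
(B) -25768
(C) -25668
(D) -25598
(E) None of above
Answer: C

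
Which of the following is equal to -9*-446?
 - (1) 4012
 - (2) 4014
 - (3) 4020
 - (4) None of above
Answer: 2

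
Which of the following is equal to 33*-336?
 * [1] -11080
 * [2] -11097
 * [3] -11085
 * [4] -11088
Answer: 4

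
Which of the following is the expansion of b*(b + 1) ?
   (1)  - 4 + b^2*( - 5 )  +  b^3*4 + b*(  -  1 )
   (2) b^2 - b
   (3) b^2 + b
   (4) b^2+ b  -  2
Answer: 3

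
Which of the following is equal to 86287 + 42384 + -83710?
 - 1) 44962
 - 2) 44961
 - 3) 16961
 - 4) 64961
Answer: 2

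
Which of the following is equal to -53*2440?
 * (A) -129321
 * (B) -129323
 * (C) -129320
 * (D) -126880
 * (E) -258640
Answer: C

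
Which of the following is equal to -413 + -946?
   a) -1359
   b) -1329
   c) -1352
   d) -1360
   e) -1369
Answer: a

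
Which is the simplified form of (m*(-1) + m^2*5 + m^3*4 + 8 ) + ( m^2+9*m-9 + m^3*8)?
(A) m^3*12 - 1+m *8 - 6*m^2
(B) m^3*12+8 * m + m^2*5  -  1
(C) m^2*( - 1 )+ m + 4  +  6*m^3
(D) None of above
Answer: D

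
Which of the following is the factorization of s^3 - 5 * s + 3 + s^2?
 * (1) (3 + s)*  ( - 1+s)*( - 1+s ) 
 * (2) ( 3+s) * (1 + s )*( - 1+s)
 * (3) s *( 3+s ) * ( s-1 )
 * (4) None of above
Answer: 1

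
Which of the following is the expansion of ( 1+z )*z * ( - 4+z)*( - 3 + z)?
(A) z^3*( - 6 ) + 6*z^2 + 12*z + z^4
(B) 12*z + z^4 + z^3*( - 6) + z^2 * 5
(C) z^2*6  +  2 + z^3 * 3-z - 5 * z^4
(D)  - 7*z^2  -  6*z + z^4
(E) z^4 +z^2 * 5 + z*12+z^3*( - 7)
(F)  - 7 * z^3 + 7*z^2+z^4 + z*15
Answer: B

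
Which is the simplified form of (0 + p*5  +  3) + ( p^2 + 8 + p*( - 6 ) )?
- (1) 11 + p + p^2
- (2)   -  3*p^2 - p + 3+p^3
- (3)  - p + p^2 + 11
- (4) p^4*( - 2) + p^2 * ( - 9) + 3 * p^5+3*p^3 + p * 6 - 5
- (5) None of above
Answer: 3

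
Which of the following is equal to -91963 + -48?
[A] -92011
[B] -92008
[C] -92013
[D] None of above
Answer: A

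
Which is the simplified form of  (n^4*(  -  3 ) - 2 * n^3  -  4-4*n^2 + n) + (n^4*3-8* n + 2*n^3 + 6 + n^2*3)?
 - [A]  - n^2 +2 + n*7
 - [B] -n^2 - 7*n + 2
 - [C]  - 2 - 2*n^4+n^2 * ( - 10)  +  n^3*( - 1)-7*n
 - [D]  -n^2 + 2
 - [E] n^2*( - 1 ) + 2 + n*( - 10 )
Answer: B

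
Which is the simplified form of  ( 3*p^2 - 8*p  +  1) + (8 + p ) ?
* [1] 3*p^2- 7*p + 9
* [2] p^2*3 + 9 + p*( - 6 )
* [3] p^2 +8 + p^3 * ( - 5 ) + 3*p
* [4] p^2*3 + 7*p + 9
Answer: 1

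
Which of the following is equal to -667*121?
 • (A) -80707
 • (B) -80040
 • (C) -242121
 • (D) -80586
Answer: A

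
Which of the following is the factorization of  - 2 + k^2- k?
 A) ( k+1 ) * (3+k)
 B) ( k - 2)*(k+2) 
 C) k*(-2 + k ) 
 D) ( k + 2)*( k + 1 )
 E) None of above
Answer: E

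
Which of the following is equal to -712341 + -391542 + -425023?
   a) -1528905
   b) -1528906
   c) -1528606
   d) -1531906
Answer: b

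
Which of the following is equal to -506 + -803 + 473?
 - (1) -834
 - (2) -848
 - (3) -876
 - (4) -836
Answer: 4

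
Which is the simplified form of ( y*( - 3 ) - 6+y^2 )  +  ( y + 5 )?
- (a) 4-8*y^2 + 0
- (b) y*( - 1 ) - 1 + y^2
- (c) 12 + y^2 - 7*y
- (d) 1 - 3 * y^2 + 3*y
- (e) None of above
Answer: e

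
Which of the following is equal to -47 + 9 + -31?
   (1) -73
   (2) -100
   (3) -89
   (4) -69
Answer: 4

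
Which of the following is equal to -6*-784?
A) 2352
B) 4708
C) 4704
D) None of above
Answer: C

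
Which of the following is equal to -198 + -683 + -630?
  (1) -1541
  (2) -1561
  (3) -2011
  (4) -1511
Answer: 4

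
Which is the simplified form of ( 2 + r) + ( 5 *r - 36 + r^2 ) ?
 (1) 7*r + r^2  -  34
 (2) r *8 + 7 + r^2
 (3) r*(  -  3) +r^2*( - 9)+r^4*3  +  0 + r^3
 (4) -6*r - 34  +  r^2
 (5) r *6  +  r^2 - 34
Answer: 5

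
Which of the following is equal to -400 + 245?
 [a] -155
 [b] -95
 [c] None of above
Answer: a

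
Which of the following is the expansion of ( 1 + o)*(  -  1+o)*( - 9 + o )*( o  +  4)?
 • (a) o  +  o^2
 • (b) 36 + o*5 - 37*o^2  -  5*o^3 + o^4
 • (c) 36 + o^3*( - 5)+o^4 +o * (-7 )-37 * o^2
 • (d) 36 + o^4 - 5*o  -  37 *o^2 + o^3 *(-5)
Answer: b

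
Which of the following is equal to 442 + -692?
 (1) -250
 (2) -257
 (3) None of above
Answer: 1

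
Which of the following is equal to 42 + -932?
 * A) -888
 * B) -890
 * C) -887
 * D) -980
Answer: B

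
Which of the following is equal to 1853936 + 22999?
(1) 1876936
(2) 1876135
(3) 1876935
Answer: 3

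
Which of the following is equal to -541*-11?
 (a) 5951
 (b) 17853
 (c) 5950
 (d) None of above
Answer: a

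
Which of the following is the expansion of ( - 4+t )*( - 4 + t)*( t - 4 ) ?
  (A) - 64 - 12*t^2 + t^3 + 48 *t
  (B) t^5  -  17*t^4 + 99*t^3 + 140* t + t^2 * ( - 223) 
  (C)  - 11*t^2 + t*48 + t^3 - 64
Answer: A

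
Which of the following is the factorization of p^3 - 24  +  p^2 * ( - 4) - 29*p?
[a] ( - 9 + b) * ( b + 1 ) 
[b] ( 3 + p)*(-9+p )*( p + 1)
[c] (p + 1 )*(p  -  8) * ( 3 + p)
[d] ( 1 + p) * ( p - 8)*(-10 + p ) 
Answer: c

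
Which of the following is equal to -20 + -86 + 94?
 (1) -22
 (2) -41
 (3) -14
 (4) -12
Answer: 4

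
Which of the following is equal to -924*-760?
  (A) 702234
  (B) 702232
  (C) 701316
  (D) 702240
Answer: D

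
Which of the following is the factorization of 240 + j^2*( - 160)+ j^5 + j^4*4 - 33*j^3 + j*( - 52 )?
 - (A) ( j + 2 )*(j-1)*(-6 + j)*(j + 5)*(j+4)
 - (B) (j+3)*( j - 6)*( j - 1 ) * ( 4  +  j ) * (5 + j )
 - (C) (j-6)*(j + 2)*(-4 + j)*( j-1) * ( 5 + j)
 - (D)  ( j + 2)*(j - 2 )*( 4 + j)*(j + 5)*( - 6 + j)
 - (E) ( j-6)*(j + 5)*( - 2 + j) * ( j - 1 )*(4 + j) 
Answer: A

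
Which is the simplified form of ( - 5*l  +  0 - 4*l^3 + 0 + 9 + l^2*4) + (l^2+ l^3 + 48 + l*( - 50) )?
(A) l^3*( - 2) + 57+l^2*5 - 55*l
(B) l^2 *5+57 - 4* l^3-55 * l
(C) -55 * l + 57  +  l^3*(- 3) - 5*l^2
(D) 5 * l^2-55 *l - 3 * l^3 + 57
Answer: D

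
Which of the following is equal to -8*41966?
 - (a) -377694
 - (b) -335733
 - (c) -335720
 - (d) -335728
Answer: d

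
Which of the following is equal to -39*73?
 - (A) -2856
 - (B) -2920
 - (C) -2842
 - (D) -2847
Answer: D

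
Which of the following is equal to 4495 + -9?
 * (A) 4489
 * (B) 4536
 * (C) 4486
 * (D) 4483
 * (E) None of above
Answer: C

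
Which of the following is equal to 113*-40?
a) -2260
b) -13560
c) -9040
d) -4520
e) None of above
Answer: d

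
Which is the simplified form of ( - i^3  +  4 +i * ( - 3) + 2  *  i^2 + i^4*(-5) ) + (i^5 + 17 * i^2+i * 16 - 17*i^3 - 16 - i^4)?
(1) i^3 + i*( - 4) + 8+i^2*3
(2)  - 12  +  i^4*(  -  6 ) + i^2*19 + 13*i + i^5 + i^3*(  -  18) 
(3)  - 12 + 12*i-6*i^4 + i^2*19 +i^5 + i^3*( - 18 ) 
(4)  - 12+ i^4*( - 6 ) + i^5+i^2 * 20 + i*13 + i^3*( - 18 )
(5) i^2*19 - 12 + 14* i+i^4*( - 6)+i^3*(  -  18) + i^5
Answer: 2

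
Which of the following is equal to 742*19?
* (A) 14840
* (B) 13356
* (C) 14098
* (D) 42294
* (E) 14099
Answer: C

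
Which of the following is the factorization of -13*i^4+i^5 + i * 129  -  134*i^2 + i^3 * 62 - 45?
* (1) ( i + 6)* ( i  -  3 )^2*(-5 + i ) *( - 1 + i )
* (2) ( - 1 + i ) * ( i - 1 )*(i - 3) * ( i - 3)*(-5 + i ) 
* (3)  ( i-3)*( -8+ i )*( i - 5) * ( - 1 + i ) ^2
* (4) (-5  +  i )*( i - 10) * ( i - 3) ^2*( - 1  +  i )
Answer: 2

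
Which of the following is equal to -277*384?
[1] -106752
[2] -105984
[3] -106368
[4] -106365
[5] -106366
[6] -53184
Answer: 3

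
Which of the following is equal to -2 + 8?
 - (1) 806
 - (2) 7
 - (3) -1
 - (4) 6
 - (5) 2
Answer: 4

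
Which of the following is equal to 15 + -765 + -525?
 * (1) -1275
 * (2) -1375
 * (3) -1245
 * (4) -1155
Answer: 1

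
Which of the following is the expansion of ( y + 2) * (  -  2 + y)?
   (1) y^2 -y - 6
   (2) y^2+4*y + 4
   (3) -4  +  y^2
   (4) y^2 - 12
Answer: 3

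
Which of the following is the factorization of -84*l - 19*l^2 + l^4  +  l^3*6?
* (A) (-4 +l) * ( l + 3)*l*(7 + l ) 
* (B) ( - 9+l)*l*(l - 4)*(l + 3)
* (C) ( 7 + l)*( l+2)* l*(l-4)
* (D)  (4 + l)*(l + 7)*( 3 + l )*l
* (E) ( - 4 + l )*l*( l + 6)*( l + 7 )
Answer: A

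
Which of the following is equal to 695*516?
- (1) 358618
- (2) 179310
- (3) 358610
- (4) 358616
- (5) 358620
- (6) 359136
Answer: 5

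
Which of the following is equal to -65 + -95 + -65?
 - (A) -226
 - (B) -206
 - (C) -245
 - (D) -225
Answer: D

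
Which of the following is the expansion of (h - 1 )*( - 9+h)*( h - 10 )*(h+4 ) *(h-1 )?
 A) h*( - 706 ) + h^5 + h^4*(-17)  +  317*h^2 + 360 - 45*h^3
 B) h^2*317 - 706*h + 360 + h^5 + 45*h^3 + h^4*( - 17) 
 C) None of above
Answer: B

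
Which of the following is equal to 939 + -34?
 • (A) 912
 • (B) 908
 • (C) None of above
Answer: C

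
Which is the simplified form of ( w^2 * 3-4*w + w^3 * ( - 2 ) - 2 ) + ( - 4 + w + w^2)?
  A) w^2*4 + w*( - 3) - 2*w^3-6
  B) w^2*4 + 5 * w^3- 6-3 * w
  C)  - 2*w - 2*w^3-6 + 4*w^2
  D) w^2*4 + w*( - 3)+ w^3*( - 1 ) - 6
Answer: A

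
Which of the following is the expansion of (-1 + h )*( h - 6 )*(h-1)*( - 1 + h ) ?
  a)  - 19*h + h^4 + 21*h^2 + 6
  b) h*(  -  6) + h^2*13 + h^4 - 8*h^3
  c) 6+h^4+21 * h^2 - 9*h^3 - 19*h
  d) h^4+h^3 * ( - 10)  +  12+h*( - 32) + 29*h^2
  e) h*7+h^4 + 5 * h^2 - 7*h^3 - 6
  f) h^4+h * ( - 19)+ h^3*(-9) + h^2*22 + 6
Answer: c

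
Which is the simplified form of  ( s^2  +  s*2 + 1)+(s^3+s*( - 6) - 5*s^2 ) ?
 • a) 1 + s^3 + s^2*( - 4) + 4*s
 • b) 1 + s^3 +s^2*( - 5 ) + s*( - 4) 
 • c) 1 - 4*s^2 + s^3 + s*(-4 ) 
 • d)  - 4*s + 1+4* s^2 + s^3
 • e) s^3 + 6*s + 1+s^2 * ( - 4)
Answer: c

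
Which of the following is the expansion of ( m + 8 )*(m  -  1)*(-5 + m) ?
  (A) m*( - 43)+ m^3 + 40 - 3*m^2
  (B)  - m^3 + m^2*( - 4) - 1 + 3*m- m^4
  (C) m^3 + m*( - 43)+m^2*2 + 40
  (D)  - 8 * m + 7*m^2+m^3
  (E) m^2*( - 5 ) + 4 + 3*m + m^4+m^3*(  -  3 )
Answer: C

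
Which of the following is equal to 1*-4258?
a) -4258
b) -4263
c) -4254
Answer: a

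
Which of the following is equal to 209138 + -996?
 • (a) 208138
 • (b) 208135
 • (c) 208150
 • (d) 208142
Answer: d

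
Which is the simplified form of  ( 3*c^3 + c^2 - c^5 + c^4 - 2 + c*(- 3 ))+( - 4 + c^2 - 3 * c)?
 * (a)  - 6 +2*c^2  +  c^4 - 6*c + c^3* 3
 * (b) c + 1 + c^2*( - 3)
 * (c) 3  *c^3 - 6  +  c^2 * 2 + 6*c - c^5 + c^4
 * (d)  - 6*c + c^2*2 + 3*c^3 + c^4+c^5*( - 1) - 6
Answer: d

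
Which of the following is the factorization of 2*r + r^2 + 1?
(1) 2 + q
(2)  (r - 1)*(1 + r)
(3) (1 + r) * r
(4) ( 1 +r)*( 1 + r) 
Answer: 4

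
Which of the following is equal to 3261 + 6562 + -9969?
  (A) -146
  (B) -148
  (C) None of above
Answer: A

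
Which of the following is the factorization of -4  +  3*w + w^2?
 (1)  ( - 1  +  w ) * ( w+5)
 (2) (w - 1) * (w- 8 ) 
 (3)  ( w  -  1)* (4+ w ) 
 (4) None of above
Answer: 3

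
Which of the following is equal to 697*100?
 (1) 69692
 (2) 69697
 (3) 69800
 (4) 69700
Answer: 4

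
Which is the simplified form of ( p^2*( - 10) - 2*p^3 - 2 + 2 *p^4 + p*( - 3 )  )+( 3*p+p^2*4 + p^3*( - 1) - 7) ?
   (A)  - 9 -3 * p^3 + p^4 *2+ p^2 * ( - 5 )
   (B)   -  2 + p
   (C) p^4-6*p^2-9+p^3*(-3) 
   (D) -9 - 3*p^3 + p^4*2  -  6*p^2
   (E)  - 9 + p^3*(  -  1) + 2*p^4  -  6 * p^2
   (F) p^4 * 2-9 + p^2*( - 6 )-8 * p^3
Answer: D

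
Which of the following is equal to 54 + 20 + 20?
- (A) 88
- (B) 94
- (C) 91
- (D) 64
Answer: B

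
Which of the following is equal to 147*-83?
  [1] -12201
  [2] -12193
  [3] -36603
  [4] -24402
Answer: 1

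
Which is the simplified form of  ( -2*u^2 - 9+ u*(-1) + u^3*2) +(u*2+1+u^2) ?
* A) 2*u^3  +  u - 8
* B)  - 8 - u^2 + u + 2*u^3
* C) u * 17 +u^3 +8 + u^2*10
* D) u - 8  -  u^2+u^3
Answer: B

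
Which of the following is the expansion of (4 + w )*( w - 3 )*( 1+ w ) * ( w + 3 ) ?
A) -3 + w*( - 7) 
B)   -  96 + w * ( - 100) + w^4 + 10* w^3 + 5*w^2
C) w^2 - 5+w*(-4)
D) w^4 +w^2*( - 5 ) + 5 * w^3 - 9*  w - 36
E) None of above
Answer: E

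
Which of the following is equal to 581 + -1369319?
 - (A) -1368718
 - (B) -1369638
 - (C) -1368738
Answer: C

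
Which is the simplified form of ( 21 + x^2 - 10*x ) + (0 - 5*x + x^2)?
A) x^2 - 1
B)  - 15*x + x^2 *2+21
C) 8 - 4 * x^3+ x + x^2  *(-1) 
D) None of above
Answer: B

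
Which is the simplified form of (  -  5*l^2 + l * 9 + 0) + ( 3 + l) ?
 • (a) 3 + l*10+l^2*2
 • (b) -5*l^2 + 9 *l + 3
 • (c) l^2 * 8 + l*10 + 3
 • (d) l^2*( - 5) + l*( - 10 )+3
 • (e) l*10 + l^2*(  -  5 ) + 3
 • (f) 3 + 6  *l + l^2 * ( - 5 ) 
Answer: e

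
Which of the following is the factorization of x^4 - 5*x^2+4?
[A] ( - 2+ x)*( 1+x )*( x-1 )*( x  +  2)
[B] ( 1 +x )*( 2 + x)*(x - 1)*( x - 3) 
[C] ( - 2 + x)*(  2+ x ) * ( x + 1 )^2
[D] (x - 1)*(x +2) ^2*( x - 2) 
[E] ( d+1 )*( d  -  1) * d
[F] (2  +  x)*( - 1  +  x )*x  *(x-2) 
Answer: A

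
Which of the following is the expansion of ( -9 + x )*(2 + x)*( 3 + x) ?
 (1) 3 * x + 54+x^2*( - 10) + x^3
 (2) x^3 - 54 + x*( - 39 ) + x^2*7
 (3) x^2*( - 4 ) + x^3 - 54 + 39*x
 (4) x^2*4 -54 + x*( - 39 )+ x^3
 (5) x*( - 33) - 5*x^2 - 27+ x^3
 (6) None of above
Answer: 6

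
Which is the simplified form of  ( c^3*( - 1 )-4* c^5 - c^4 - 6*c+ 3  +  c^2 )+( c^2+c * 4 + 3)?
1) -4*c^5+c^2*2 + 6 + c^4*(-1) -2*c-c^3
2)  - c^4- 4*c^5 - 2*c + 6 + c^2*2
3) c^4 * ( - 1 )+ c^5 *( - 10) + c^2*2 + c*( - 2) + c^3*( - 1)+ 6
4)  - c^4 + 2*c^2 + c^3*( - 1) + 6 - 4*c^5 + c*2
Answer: 1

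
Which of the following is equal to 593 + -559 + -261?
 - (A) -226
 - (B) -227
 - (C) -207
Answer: B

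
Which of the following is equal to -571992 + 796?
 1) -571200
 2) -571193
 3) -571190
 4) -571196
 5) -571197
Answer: 4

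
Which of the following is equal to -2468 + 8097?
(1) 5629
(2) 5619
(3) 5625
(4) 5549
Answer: 1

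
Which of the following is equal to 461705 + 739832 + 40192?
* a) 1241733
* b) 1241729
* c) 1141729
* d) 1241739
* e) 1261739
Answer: b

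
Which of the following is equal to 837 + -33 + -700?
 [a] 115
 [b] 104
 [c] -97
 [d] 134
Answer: b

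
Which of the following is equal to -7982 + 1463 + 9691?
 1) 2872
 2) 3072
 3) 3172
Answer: 3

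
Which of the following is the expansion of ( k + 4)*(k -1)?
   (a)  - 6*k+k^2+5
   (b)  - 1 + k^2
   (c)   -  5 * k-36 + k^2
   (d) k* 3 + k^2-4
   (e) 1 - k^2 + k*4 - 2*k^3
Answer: d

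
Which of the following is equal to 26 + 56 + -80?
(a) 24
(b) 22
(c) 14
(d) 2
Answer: d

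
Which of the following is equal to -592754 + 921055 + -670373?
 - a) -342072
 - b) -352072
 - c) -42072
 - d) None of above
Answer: a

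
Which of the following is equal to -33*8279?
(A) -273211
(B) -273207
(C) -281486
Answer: B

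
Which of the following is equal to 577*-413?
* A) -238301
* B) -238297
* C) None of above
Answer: A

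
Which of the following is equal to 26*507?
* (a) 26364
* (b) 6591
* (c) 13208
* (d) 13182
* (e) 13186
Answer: d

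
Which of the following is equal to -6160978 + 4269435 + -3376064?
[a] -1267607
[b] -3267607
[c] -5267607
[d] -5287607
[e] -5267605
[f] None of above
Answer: c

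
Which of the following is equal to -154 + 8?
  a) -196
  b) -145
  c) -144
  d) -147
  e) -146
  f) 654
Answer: e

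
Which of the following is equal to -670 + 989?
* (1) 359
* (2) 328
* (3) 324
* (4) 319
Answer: 4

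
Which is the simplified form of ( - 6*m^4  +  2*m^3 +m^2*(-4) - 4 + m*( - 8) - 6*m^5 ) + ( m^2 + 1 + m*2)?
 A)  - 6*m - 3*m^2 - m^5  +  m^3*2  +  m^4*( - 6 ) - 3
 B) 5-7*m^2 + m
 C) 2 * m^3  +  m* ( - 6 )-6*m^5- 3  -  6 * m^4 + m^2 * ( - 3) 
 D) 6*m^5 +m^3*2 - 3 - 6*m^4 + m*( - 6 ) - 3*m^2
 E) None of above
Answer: C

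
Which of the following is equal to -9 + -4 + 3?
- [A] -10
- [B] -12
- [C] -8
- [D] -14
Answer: A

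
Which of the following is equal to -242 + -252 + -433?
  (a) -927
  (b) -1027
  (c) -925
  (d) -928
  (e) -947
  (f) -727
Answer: a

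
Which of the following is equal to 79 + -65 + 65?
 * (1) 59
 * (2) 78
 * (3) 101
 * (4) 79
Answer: 4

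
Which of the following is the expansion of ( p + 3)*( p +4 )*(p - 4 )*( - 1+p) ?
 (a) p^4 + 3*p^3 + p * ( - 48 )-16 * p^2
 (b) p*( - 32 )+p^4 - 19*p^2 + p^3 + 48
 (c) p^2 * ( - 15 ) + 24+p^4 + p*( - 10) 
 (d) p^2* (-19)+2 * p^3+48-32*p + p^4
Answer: d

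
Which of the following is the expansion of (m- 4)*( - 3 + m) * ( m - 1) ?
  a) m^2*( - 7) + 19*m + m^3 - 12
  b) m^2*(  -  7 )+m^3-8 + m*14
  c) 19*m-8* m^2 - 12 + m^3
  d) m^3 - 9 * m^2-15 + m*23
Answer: c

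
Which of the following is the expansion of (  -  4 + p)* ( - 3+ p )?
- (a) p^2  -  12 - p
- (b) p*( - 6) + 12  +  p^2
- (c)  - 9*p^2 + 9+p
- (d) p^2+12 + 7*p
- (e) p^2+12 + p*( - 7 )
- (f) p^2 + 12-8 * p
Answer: e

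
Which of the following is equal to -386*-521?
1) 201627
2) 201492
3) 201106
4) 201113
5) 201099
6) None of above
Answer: 3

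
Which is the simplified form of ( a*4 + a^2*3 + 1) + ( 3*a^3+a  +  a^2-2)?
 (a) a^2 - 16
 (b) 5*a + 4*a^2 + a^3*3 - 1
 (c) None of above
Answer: b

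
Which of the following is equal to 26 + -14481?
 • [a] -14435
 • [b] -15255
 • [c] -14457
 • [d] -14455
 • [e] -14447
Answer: d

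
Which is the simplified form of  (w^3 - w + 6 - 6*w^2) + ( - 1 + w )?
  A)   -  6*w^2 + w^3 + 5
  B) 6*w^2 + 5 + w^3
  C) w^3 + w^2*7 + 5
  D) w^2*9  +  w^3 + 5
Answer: A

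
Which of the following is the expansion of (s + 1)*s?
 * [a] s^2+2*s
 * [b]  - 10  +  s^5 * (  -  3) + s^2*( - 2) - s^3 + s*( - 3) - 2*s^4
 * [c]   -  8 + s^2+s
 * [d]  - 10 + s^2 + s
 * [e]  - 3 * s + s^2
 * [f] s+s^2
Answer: f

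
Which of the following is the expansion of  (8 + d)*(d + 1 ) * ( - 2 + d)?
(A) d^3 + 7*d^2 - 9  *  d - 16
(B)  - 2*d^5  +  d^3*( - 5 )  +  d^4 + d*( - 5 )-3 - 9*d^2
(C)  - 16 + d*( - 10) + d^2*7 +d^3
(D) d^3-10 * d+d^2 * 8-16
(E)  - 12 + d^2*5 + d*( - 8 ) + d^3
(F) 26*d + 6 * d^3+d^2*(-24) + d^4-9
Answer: C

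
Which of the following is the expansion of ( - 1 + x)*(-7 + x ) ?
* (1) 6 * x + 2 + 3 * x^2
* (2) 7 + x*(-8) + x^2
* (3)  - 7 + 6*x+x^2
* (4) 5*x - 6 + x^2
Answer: 2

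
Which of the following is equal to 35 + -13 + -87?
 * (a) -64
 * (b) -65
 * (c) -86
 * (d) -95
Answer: b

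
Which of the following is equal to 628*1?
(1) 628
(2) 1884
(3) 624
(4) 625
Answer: 1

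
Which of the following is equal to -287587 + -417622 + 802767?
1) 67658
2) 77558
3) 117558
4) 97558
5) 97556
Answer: 4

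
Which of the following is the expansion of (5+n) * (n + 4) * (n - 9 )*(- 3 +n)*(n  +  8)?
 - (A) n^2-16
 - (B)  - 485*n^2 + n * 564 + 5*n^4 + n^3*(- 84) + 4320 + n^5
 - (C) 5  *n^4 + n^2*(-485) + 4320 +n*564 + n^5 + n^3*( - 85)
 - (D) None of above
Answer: C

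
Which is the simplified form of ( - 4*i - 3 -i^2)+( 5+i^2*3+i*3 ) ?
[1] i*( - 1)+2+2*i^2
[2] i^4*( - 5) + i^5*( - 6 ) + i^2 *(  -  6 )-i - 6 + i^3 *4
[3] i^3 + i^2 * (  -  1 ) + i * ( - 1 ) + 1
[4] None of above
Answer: 1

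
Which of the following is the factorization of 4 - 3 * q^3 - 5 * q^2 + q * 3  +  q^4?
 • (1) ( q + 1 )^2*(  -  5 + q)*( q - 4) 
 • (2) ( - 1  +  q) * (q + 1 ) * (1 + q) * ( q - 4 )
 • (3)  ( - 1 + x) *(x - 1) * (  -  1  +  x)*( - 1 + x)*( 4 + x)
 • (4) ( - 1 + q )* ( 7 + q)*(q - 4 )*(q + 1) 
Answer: 2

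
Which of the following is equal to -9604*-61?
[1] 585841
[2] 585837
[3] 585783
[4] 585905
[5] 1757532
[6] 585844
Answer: 6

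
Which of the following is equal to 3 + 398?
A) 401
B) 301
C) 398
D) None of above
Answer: A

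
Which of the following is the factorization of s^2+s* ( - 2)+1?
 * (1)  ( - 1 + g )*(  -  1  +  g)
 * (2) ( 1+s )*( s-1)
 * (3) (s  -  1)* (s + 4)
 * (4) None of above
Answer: 4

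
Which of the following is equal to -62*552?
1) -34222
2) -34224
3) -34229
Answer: 2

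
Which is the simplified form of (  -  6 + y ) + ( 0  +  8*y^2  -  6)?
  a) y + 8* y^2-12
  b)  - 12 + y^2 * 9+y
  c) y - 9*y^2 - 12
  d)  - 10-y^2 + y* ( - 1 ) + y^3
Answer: a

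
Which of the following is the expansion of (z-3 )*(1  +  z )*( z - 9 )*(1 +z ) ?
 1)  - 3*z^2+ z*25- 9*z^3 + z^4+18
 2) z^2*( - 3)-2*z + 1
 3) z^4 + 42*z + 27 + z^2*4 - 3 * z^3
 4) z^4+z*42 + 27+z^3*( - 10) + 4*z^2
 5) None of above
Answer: 4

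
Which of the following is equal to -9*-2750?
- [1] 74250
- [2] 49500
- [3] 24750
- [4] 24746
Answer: 3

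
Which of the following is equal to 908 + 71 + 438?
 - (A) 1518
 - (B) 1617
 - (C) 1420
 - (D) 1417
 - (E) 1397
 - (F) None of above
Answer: D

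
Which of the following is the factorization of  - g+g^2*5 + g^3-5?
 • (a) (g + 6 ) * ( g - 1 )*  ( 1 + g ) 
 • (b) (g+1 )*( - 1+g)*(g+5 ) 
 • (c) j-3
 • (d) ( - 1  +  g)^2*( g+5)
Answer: b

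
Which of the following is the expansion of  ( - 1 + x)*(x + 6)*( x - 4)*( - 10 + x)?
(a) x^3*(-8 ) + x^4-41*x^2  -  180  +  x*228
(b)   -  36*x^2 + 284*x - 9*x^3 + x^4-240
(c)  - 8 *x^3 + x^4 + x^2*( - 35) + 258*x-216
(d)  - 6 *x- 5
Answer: b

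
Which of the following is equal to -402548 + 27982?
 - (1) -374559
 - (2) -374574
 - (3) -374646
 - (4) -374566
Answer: 4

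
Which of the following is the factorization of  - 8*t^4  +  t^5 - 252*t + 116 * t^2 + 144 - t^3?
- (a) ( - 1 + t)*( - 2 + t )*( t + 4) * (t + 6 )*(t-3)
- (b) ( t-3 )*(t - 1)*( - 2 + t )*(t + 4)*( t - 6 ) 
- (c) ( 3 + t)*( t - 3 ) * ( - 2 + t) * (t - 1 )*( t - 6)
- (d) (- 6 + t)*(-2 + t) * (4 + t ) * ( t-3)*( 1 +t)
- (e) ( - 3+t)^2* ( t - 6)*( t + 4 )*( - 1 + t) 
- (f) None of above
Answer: b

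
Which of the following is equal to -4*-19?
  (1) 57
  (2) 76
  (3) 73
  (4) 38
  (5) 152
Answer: 2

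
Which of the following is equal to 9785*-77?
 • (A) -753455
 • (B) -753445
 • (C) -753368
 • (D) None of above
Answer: B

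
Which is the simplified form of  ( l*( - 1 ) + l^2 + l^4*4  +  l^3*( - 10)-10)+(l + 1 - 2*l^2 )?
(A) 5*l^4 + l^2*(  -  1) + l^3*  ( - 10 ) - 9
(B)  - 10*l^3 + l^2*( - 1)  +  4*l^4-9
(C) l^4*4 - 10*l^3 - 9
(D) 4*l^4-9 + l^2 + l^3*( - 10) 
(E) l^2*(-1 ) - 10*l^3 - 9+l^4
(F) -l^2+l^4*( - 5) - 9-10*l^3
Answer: B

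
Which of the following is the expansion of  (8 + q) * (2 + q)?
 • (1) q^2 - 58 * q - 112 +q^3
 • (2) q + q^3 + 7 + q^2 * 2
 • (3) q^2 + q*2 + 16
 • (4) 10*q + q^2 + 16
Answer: 4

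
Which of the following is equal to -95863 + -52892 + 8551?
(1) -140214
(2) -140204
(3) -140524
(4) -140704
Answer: 2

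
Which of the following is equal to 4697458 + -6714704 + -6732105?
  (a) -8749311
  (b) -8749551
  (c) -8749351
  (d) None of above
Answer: c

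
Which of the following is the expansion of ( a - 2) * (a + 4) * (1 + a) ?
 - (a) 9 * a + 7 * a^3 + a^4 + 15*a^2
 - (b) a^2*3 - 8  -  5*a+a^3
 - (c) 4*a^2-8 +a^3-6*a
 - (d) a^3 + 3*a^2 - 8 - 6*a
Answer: d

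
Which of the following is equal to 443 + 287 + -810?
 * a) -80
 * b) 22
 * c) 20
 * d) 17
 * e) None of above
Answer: a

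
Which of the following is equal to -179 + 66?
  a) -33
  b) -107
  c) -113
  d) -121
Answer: c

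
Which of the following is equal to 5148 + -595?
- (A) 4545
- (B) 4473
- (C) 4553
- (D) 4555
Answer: C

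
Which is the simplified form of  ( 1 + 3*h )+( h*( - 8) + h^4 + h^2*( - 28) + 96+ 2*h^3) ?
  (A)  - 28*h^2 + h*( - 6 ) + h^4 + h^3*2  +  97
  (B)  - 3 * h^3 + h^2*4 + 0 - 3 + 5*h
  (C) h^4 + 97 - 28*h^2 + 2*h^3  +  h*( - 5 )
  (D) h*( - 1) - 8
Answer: C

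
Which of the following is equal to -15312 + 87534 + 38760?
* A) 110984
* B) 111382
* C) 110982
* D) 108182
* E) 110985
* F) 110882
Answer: C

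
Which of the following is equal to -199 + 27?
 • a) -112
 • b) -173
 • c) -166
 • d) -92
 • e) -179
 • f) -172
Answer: f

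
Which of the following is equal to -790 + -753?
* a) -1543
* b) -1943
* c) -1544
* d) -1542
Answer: a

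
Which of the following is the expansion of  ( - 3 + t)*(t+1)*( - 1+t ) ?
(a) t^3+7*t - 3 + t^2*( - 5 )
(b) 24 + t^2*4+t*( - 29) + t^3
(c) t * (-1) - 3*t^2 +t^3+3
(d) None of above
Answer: c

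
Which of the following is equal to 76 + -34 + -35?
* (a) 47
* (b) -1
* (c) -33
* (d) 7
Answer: d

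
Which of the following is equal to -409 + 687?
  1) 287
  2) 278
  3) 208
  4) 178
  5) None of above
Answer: 2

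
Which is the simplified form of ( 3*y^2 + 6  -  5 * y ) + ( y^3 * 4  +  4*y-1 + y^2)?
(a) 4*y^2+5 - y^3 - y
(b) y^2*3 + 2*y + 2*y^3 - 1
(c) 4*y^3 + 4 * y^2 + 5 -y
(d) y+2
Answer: c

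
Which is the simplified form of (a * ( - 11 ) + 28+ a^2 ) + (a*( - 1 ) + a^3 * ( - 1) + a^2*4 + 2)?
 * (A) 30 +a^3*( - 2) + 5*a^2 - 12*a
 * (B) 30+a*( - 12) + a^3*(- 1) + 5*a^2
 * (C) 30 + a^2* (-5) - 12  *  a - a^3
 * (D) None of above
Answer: B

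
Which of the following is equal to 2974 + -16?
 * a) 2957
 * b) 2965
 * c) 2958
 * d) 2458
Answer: c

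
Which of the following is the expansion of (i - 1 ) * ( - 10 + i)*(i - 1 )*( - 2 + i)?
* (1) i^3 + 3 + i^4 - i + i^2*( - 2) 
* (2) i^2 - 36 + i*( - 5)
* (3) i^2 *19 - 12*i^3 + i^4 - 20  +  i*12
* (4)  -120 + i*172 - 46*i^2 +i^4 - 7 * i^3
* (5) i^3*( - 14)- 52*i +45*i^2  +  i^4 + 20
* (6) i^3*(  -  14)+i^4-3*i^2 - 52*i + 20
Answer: 5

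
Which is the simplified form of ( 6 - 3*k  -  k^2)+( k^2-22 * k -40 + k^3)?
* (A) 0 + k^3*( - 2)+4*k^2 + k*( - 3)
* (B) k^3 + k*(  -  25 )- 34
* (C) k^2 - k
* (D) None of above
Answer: B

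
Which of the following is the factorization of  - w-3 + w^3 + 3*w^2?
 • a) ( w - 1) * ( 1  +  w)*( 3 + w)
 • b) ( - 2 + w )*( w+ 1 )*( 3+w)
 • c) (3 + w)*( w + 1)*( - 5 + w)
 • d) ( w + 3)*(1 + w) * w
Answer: a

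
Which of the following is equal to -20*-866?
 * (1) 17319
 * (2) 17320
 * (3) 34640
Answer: 2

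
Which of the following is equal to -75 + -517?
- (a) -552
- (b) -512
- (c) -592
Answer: c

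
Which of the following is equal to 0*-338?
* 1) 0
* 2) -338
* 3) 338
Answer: 1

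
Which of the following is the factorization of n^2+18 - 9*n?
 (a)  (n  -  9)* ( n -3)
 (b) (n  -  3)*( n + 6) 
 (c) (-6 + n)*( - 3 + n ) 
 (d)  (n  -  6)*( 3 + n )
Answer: c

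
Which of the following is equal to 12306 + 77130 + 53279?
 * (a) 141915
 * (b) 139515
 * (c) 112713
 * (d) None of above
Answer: d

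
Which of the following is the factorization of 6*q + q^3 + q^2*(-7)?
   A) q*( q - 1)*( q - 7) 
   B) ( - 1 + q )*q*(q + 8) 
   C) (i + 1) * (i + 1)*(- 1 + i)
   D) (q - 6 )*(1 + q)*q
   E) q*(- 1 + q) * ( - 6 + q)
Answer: E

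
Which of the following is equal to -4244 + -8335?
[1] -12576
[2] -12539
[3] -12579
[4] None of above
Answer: 3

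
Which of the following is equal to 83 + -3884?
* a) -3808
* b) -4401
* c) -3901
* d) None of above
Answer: d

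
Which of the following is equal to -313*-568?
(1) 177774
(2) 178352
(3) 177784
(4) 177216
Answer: 3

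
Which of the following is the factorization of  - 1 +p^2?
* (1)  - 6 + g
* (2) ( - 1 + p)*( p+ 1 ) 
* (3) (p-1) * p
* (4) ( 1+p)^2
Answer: 2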